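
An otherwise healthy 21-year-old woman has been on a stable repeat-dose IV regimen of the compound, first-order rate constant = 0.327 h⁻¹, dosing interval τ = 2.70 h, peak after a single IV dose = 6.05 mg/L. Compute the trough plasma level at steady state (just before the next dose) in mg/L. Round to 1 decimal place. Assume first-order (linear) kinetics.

e^(−kτ) = e^(−0.3270 × 2.70) = 0.4136
Accumulation ratio R = 1 / (1 − e^(−kτ)) = 1 / (1 − 0.4136) = 1.705
Steady-state trough = C₀ × R × e^(−kτ) = 6.05 × 1.705 × 0.4136 = 4.266 mg/L

4.3 mg/L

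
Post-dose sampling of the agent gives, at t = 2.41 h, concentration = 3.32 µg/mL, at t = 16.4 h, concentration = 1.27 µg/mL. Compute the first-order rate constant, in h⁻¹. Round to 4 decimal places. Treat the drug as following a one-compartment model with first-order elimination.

0.0687 h⁻¹

k = ln(C₁/C₂) / (t₂ − t₁) = ln(3.32/1.27) / (16.4 − 2.41)
  = 0.9609 / 13.99 = 0.06868 h⁻¹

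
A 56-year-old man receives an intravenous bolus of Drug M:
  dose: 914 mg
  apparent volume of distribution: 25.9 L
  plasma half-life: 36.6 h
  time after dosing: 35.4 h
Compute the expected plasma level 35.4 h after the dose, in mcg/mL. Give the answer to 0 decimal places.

18 mcg/mL

C₀ = Dose / Vd = 914.0 / 25.9 = 35.29 mg/L
k = ln2 / t½ = 0.693147 / 36.6 = 0.01894 h⁻¹
C = C₀ · e^(−k·t) = 35.29 × e^(−0.01894 × 35.4)
  = 35.29 × 0.5115 = 18.05 mg/L
(18.05 mg/L = 18.05 mcg/mL)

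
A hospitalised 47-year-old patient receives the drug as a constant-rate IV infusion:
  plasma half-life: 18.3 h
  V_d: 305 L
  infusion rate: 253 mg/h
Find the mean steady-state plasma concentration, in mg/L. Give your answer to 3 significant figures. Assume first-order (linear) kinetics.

k = ln2 / t½ = 0.693147 / 18.3 = 0.03788 h⁻¹
CL = k × Vd = 0.03788 × 305 = 11.55 L/h
At steady state Css = R₀ / CL = 253 / 11.55 = 21.90 mg/L

21.9 mg/L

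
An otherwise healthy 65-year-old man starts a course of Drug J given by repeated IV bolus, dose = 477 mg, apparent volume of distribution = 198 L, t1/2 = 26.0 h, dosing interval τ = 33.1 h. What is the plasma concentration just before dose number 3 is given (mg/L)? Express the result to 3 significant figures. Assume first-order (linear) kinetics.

C₀ per dose = Dose / Vd = 477 / 198 = 2.409 mg/L
k = ln2 / t½ = 0.693147 / 26.0 = 0.02666 h⁻¹
Fraction remaining after one interval: r = e^(−kτ) = e^(−0.02666 × 33.1) = 0.4138
Before dose 3, 2 doses have been given (aged 1τ, 2τ).
C_trough = C₀ × (r + r²) = 2.409 × (0.4138 + 0.1712) = 1.409 mg/L

1.41 mg/L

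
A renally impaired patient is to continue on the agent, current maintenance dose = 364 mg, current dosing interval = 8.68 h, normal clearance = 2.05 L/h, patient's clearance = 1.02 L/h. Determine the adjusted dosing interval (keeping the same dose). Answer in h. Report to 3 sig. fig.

17.4 h

To keep the same average steady-state level, dosing rate must scale with clearance.
CL ratio = 1.02 / 2.05 = 0.4976
New interval (same dose) = 8.68 / 0.4976 = 17.44 h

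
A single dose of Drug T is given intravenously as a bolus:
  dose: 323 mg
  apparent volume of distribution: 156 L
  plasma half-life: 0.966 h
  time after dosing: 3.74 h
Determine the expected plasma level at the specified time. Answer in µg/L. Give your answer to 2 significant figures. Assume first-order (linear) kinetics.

140 µg/L

C₀ = Dose / Vd = 323.0 / 156 = 2.071 mg/L
k = ln2 / t½ = 0.693147 / 0.966 = 0.7175 h⁻¹
C = C₀ · e^(−k·t) = 2.071 × e^(−0.7175 × 3.74)
  = 2.071 × 0.06833 = 0.1415 mg/L
Convert: 0.1415 mg/L × 1000 = 141.5 µg/L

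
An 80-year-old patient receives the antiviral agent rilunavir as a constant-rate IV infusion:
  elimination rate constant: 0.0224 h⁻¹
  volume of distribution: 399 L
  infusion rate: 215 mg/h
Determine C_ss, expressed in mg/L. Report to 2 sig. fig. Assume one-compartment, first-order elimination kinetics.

24 mg/L

CL = k × Vd = 0.02240 × 399 = 8.938 L/h
At steady state Css = R₀ / CL = 215 / 8.938 = 24.05 mg/L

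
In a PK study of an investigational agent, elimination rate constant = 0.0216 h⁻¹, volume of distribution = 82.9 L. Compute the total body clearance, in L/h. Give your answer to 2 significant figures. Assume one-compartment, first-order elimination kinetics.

CL = k × Vd = 0.0216 × 82.9 = 1.791 L/h

1.8 L/h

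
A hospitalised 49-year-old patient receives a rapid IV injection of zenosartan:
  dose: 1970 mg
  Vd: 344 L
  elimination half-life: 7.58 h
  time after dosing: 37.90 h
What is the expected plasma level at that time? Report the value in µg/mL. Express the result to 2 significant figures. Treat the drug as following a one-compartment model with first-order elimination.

C₀ = Dose / Vd = 1970 / 344 = 5.727 mg/L
k = ln2 / t½ = 0.693147 / 7.58 = 0.09144 h⁻¹
t / t½ = 37.90 / 7.58 = 5 half-lives
C = C₀ × (1/2)^5 = 5.727 × 0.03125 = 0.1790 mg/L
(0.1790 mg/L = 0.1790 µg/mL)

0.18 µg/mL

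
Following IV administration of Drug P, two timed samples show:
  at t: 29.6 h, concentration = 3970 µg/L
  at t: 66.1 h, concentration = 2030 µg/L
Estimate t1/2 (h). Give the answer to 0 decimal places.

k = ln(C₁/C₂) / (t₂ − t₁) = ln(3970/2030) / (66.1 − 29.6)
  = 0.6707 / 36.50 = 0.01838 h⁻¹
t½ = ln2 / k = 0.693147 / 0.01838 = 37.71 h

38 h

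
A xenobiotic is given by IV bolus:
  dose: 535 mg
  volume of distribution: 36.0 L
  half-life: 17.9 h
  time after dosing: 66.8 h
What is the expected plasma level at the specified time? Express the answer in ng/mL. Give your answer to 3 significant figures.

1120 ng/mL

C₀ = Dose / Vd = 535.0 / 36.0 = 14.86 mg/L
k = ln2 / t½ = 0.693147 / 17.9 = 0.03872 h⁻¹
C = C₀ · e^(−k·t) = 14.86 × e^(−0.03872 × 66.8)
  = 14.86 × 0.07528 = 1.119 mg/L
Convert: 1.119 mg/L × 1000 = 1119 ng/mL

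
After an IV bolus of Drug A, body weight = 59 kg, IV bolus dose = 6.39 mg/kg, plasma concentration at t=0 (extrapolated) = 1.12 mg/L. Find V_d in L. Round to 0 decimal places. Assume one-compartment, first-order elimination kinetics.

337 L

Dose = 6.39 × 59 = 377.0 mg
Vd = Dose / C₀ = 377.0 / 1.12 = 336.6 L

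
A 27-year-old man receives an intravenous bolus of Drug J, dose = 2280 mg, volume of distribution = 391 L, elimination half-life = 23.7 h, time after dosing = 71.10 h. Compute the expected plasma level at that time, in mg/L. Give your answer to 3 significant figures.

0.729 mg/L

C₀ = Dose / Vd = 2280 / 391 = 5.831 mg/L
k = ln2 / t½ = 0.693147 / 23.7 = 0.02925 h⁻¹
t / t½ = 71.10 / 23.7 = 3 half-lives
C = C₀ × (1/2)^3 = 5.831 × 0.1250 = 0.7289 mg/L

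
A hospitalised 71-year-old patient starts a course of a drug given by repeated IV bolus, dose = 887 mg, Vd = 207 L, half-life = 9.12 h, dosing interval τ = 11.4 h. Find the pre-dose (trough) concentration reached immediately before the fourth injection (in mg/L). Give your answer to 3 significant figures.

C₀ per dose = Dose / Vd = 887 / 207 = 4.285 mg/L
k = ln2 / t½ = 0.693147 / 9.12 = 0.07600 h⁻¹
Fraction remaining after one interval: r = e^(−kτ) = e^(−0.07600 × 11.4) = 0.4205
Before dose 4, 3 doses have been given (aged 1τ, 2τ, 3τ).
C_trough = C₀ × (r + r² + … + r^3) = C₀ × r(1−r^3)/(1−r)
        = 4.285 × 0.4205 × (1 − 0.07435) / (1 − 0.4205) = 2.878 mg/L

2.88 mg/L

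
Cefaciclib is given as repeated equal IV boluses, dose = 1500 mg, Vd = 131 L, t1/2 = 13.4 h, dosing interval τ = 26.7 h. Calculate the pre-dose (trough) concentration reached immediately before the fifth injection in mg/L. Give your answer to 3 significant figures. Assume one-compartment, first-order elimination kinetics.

C₀ per dose = Dose / Vd = 1500 / 131 = 11.45 mg/L
k = ln2 / t½ = 0.693147 / 13.4 = 0.05173 h⁻¹
Fraction remaining after one interval: r = e^(−kτ) = e^(−0.05173 × 26.7) = 0.2513
Before dose 5, 4 doses have been given (aged 1τ, 2τ, 3τ, 4τ).
C_trough = C₀ × (r + r² + … + r^4) = C₀ × r(1−r^4)/(1−r)
        = 11.45 × 0.2513 × (1 − 0.003988) / (1 − 0.2513) = 3.828 mg/L

3.83 mg/L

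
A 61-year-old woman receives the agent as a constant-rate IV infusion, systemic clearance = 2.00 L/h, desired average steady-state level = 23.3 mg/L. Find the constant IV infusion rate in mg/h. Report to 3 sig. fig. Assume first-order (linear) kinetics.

At steady state, infusion rate R₀ = Css × CL = 23.3 × 2.000 = 46.60 mg/h

46.6 mg/h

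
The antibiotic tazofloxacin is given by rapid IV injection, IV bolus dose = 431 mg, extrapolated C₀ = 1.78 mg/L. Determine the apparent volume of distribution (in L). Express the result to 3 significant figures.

242 L

Vd = Dose / C₀ = 431.0 / 1.78 = 242.1 L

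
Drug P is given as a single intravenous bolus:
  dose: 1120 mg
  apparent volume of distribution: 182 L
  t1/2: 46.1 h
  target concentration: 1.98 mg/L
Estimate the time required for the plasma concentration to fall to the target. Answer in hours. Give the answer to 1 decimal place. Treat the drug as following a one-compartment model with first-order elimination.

C₀ = Dose / Vd = 1120 / 182 = 6.154 mg/L
k = ln2 / t½ = 0.693147 / 46.1 = 0.01504 h⁻¹
t = ln(C₀ / C) / k = ln(6.154 / 1.98) / 0.01504
  = ln(3.108) / 0.01504 = 1.134 / 0.01504 = 75.40 h

75.4 h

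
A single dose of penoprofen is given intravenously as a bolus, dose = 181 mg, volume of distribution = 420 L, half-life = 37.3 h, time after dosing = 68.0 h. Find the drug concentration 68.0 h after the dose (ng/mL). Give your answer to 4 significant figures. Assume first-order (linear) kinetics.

C₀ = Dose / Vd = 181.0 / 420 = 0.4310 mg/L
k = ln2 / t½ = 0.693147 / 37.3 = 0.01858 h⁻¹
C = C₀ · e^(−k·t) = 0.4310 × e^(−0.01858 × 68.0)
  = 0.4310 × 0.2827 = 0.1218 mg/L
Convert: 0.1218 mg/L × 1000 = 121.8 ng/mL

121.8 ng/mL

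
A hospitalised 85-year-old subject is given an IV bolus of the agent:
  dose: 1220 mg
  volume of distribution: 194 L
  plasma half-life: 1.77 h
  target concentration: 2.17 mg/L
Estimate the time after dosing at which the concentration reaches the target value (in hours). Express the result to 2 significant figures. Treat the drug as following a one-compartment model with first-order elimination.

C₀ = Dose / Vd = 1220 / 194 = 6.289 mg/L
k = ln2 / t½ = 0.693147 / 1.77 = 0.3916 h⁻¹
t = ln(C₀ / C) / k = ln(6.289 / 2.17) / 0.3916
  = ln(2.898) / 0.3916 = 1.064 / 0.3916 = 2.717 h

2.7 h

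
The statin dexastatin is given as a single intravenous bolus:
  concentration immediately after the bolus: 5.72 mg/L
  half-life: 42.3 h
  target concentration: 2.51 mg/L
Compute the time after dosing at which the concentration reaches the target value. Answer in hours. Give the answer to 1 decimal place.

50.3 h

k = ln2 / t½ = 0.693147 / 42.3 = 0.01639 h⁻¹
t = ln(C₀ / C) / k = ln(5.720 / 2.51) / 0.01639
  = ln(2.279) / 0.01639 = 0.8237 / 0.01639 = 50.26 h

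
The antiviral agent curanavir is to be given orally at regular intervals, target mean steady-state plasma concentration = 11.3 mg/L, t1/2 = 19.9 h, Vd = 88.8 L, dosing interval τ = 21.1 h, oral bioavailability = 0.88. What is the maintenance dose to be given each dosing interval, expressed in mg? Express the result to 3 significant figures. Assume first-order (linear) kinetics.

k = ln2 / t½ = 0.693147 / 19.9 = 0.03483 h⁻¹
CL = k × Vd = 0.03483 × 88.8 = 3.093 L/h
At steady state, F × (Dose/τ) = Css × CL.
Dose = Css × CL × τ / F = 11.3 × 3.093 × 21.1 / 0.88 = 838.0 mg

838 mg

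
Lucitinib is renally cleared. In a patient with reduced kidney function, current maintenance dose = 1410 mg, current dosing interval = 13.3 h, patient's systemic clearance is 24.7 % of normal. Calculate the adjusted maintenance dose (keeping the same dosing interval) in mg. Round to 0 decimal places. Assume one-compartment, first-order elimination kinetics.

348 mg

To keep the same average steady-state level, dosing rate must scale with clearance.
CL ratio = 24.7 / 100 = 0.2470
New dose (same interval) = 1410 × 0.2470 = 348.3 mg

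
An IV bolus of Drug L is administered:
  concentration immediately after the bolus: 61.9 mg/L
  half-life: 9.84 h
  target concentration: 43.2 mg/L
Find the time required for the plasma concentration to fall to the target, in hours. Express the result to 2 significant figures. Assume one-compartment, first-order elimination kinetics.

5.1 h

k = ln2 / t½ = 0.693147 / 9.84 = 0.07044 h⁻¹
t = ln(C₀ / C) / k = ln(61.90 / 43.2) / 0.07044
  = ln(1.433) / 0.07044 = 0.3598 / 0.07044 = 5.108 h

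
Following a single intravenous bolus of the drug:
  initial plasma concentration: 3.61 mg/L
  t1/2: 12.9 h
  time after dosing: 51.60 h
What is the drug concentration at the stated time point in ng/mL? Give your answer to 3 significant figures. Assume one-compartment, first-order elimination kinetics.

226 ng/mL

k = ln2 / t½ = 0.693147 / 12.9 = 0.05373 h⁻¹
t / t½ = 51.60 / 12.9 = 4 half-lives
C = C₀ × (1/2)^4 = 3.610 × 0.06250 = 0.2256 mg/L
Convert: 0.2256 mg/L × 1000 = 225.6 ng/mL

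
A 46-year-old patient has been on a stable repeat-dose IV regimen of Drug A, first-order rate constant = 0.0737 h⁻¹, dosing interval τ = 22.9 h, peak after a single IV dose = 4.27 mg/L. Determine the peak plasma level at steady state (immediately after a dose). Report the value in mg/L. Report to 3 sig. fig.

e^(−kτ) = e^(−0.07370 × 22.9) = 0.1849
Accumulation ratio R = 1 / (1 − e^(−kτ)) = 1 / (1 − 0.1849) = 1.227
Steady-state peak = C₀ × R = 4.27 × 1.227 = 5.239 mg/L

5.24 mg/L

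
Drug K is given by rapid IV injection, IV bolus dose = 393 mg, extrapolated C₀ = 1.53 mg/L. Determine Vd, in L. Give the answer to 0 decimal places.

Vd = Dose / C₀ = 393.0 / 1.53 = 256.9 L

257 L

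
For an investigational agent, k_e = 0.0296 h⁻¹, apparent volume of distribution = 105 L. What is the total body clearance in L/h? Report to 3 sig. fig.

3.11 L/h

CL = k × Vd = 0.0296 × 105 = 3.108 L/h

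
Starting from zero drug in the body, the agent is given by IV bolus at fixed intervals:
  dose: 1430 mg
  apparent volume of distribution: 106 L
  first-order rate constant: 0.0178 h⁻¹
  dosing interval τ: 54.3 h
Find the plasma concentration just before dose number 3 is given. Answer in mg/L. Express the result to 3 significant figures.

C₀ per dose = Dose / Vd = 1430 / 106 = 13.49 mg/L
Fraction remaining after one interval: r = e^(−kτ) = e^(−0.01780 × 54.3) = 0.3804
Before dose 3, 2 doses have been given (aged 1τ, 2τ).
C_trough = C₀ × (r + r²) = 13.49 × (0.3804 + 0.1447) = 7.084 mg/L

7.08 mg/L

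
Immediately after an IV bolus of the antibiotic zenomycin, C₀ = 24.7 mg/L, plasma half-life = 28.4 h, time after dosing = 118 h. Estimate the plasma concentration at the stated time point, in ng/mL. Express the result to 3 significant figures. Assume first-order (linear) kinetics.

1390 ng/mL

k = ln2 / t½ = 0.693147 / 28.4 = 0.02441 h⁻¹
C = C₀ · e^(−k·t) = 24.70 × e^(−0.02441 × 118)
  = 24.70 × 0.05611 = 1.386 mg/L
Convert: 1.386 mg/L × 1000 = 1386 ng/mL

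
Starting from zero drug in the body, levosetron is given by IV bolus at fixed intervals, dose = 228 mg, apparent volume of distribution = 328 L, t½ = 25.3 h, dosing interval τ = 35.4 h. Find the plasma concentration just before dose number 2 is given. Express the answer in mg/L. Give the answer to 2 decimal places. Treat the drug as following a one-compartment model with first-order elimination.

C₀ per dose = Dose / Vd = 228 / 328 = 0.6951 mg/L
k = ln2 / t½ = 0.693147 / 25.3 = 0.02740 h⁻¹
Fraction remaining after one interval: r = e^(−kτ) = e^(−0.02740 × 35.4) = 0.3791
Before dose 2, 1 dose has been given (aged 1τ).
C_trough = C₀ × r = 0.6951 × 0.3791 = 0.2635 mg/L

0.26 mg/L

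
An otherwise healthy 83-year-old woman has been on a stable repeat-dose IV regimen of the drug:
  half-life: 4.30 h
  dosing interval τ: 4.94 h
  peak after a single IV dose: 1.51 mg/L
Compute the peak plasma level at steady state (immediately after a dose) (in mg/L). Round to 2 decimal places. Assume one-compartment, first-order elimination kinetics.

k = ln2 / t½ = 0.693147 / 4.30 = 0.1612 h⁻¹
e^(−kτ) = e^(−0.1612 × 4.94) = 0.4510
Accumulation ratio R = 1 / (1 − e^(−kτ)) = 1 / (1 − 0.4510) = 1.821
Steady-state peak = C₀ × R = 1.51 × 1.821 = 2.750 mg/L

2.75 mg/L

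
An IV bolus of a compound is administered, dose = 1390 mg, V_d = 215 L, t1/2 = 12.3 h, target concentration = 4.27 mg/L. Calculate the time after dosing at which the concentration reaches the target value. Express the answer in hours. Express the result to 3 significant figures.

7.36 h

C₀ = Dose / Vd = 1390 / 215 = 6.465 mg/L
k = ln2 / t½ = 0.693147 / 12.3 = 0.05635 h⁻¹
t = ln(C₀ / C) / k = ln(6.465 / 4.27) / 0.05635
  = ln(1.514) / 0.05635 = 0.4148 / 0.05635 = 7.361 h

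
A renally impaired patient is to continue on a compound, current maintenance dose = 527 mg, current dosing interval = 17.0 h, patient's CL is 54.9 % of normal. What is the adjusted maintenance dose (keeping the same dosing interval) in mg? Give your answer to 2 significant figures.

290 mg

To keep the same average steady-state level, dosing rate must scale with clearance.
CL ratio = 54.9 / 100 = 0.5490
New dose (same interval) = 527 × 0.5490 = 289.3 mg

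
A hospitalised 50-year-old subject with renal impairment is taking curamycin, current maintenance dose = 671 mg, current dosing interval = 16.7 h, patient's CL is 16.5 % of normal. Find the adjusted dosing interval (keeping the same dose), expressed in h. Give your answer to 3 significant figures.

101 h

To keep the same average steady-state level, dosing rate must scale with clearance.
CL ratio = 16.5 / 100 = 0.1650
New interval (same dose) = 16.7 / 0.1650 = 101.2 h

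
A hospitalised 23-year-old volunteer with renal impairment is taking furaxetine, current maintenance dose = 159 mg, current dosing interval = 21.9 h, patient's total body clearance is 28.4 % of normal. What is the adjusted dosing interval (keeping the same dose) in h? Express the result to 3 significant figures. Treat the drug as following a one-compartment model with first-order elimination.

77.1 h

To keep the same average steady-state level, dosing rate must scale with clearance.
CL ratio = 28.4 / 100 = 0.2840
New interval (same dose) = 21.9 / 0.2840 = 77.11 h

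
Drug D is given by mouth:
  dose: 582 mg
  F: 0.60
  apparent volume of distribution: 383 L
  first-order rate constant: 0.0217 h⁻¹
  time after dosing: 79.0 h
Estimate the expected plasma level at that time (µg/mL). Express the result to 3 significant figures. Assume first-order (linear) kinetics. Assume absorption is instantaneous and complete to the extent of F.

0.164 µg/mL

Amount reaching circulation = F × Dose = 0.60 × 582.0 = 349.2 mg
C₀ = F·Dose / Vd = 349.2 / 383 = 0.9117 mg/L
C = C₀ · e^(−k·t) = 0.9117 × e^(−0.02170 × 79.0)
  = 0.9117 × 0.1801 = 0.1642 mg/L
(0.1642 mg/L = 0.1642 µg/mL)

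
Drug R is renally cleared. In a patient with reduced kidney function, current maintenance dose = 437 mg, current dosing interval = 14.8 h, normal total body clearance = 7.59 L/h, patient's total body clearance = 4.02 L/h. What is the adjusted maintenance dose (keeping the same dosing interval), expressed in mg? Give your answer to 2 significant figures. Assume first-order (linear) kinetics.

To keep the same average steady-state level, dosing rate must scale with clearance.
CL ratio = 4.02 / 7.59 = 0.5296
New dose (same interval) = 437 × 0.5296 = 231.4 mg

230 mg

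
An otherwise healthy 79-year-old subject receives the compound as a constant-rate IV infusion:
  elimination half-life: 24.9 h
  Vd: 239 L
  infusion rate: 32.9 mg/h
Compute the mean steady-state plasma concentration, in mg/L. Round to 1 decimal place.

4.9 mg/L

k = ln2 / t½ = 0.693147 / 24.9 = 0.02784 h⁻¹
CL = k × Vd = 0.02784 × 239 = 6.654 L/h
At steady state Css = R₀ / CL = 32.9 / 6.654 = 4.944 mg/L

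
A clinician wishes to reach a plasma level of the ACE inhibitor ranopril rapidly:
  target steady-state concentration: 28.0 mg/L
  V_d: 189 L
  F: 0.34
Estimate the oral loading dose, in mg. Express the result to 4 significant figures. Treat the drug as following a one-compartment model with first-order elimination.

LD = Css × Vd / F = 28.0 × 189 / 0.34 = 15560 mg

15560 mg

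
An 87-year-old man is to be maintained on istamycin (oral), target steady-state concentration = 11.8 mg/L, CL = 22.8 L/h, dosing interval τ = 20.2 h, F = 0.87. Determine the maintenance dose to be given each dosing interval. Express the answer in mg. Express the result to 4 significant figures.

At steady state, F × (Dose/τ) = Css × CL.
Dose = Css × CL × τ / F = 11.8 × 22.80 × 20.2 / 0.87 = 6247 mg

6247 mg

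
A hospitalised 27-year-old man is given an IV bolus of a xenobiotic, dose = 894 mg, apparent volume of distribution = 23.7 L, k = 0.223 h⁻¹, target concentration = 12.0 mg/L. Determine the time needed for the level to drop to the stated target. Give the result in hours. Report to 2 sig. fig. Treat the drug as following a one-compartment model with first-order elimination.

5.1 h

C₀ = Dose / Vd = 894.0 / 23.7 = 37.72 mg/L
t = ln(C₀ / C) / k = ln(37.72 / 12.0) / 0.2230
  = ln(3.143) / 0.2230 = 1.145 / 0.2230 = 5.135 h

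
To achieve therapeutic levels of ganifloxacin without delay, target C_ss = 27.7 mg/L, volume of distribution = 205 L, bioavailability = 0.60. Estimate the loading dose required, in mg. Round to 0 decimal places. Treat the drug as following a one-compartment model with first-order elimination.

9464 mg

LD = Css × Vd / F = 27.7 × 205 / 0.60 = 9464 mg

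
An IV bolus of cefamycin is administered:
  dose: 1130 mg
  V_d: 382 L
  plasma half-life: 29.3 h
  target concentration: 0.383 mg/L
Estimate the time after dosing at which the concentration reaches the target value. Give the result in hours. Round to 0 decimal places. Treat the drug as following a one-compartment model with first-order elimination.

C₀ = Dose / Vd = 1130 / 382 = 2.958 mg/L
k = ln2 / t½ = 0.693147 / 29.3 = 0.02366 h⁻¹
t = ln(C₀ / C) / k = ln(2.958 / 0.383) / 0.02366
  = ln(7.723) / 0.02366 = 2.044 / 0.02366 = 86.39 h

86 h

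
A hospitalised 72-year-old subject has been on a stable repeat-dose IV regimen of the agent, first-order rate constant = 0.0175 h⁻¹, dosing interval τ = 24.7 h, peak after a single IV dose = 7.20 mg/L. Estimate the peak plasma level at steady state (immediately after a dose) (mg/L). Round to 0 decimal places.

21 mg/L

e^(−kτ) = e^(−0.01750 × 24.7) = 0.6490
Accumulation ratio R = 1 / (1 − e^(−kτ)) = 1 / (1 − 0.6490) = 2.849
Steady-state peak = C₀ × R = 7.20 × 2.849 = 20.51 mg/L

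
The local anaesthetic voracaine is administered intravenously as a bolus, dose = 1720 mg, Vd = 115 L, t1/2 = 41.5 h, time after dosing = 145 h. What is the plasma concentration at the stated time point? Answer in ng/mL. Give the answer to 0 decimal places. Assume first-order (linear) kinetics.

C₀ = Dose / Vd = 1720 / 115 = 14.96 mg/L
k = ln2 / t½ = 0.693147 / 41.5 = 0.01670 h⁻¹
C = C₀ · e^(−k·t) = 14.96 × e^(−0.01670 × 145)
  = 14.96 × 0.08879 = 1.328 mg/L
Convert: 1.328 mg/L × 1000 = 1328 ng/mL

1328 ng/mL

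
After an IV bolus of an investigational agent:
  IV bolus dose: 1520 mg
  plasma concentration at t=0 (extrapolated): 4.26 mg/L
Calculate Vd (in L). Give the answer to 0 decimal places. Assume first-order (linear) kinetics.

357 L

Vd = Dose / C₀ = 1520 / 4.26 = 356.8 L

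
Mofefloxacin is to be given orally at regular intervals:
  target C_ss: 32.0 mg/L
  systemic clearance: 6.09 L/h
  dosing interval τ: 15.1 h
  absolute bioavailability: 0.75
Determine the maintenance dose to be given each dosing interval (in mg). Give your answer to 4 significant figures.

At steady state, F × (Dose/τ) = Css × CL.
Dose = Css × CL × τ / F = 32.0 × 6.090 × 15.1 / 0.75 = 3924 mg

3924 mg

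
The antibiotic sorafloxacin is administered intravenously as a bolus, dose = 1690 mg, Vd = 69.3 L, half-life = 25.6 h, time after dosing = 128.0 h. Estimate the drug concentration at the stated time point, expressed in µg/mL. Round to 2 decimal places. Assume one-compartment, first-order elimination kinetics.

C₀ = Dose / Vd = 1690 / 69.3 = 24.39 mg/L
k = ln2 / t½ = 0.693147 / 25.6 = 0.02708 h⁻¹
t / t½ = 128.0 / 25.6 = 5 half-lives
C = C₀ × (1/2)^5 = 24.39 × 0.03125 = 0.7622 mg/L
(0.7622 mg/L = 0.7622 µg/mL)

0.76 µg/mL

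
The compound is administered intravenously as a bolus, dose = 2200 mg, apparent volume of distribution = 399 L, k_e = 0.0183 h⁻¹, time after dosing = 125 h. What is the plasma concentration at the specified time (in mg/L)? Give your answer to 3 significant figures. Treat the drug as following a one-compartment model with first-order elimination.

C₀ = Dose / Vd = 2200 / 399 = 5.514 mg/L
C = C₀ · e^(−k·t) = 5.514 × e^(−0.01830 × 125)
  = 5.514 × 0.1015 = 0.5597 mg/L

0.560 mg/L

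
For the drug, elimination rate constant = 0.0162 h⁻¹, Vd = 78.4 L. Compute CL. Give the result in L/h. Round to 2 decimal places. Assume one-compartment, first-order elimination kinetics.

CL = k × Vd = 0.0162 × 78.4 = 1.270 L/h

1.27 L/h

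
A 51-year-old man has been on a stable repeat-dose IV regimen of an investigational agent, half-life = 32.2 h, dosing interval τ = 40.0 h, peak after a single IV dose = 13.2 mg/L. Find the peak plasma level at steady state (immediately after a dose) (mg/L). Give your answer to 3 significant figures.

k = ln2 / t½ = 0.693147 / 32.2 = 0.02153 h⁻¹
e^(−kτ) = e^(−0.02153 × 40.0) = 0.4227
Accumulation ratio R = 1 / (1 − e^(−kτ)) = 1 / (1 − 0.4227) = 1.732
Steady-state peak = C₀ × R = 13.2 × 1.732 = 22.86 mg/L

22.9 mg/L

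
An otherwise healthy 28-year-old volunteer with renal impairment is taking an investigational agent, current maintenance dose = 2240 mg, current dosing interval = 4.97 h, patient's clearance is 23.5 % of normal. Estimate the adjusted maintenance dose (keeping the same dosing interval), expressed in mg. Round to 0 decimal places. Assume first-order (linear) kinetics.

526 mg

To keep the same average steady-state level, dosing rate must scale with clearance.
CL ratio = 23.5 / 100 = 0.2350
New dose (same interval) = 2240 × 0.2350 = 526.4 mg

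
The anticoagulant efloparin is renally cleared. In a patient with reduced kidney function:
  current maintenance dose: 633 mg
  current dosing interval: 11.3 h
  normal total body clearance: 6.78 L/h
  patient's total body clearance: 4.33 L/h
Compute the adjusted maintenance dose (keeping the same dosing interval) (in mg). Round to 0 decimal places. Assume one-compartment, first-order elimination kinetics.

404 mg

To keep the same average steady-state level, dosing rate must scale with clearance.
CL ratio = 4.33 / 6.78 = 0.6386
New dose (same interval) = 633 × 0.6386 = 404.2 mg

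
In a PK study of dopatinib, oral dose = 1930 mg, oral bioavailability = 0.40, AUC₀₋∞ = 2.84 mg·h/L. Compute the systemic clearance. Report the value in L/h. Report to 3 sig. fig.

272 L/h

CL = F·Dose / AUC = 0.40 × 1930 / 2.84 = 271.8 L/h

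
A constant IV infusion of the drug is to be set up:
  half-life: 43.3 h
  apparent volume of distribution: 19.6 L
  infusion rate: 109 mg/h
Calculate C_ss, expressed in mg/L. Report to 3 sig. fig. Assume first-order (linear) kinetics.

k = ln2 / t½ = 0.693147 / 43.3 = 0.01601 h⁻¹
CL = k × Vd = 0.01601 × 19.6 = 0.3138 L/h
At steady state Css = R₀ / CL = 109 / 0.3138 = 347.4 mg/L

347 mg/L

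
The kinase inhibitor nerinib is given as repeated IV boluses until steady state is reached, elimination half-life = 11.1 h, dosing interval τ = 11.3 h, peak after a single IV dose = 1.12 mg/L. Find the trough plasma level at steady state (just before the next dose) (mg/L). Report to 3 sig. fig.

1.09 mg/L

k = ln2 / t½ = 0.693147 / 11.1 = 0.06245 h⁻¹
e^(−kτ) = e^(−0.06245 × 11.3) = 0.4938
Accumulation ratio R = 1 / (1 − e^(−kτ)) = 1 / (1 − 0.4938) = 1.976
Steady-state trough = C₀ × R × e^(−kτ) = 1.12 × 1.976 × 0.4938 = 1.093 mg/L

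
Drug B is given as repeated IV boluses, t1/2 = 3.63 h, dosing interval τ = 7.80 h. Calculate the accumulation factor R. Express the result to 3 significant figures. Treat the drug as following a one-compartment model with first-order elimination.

1.29

k = ln2 / t½ = 0.693147 / 3.63 = 0.1909 h⁻¹
e^(−kτ) = e^(−0.1909 × 7.80) = 0.2256
Accumulation ratio R = 1 / (1 − e^(−kτ)) = 1 / (1 − 0.2256) = 1.291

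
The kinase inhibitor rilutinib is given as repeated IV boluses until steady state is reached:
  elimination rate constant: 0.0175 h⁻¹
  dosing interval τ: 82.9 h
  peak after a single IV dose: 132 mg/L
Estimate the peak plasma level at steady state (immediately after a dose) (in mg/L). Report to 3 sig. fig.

e^(−kτ) = e^(−0.01750 × 82.9) = 0.2344
Accumulation ratio R = 1 / (1 − e^(−kτ)) = 1 / (1 − 0.2344) = 1.306
Steady-state peak = C₀ × R = 132 × 1.306 = 172.4 mg/L

172 mg/L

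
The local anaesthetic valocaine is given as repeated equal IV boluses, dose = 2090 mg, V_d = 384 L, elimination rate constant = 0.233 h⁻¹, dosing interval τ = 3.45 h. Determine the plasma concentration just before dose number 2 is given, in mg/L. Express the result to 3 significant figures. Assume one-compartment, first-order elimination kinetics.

2.44 mg/L

C₀ per dose = Dose / Vd = 2090 / 384 = 5.443 mg/L
Fraction remaining after one interval: r = e^(−kτ) = e^(−0.2330 × 3.45) = 0.4476
Before dose 2, 1 dose has been given (aged 1τ).
C_trough = C₀ × r = 5.443 × 0.4476 = 2.436 mg/L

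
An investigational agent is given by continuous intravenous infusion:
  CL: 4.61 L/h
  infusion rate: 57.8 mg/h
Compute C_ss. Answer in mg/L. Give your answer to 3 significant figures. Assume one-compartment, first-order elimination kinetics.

At steady state Css = R₀ / CL = 57.8 / 4.610 = 12.54 mg/L

12.5 mg/L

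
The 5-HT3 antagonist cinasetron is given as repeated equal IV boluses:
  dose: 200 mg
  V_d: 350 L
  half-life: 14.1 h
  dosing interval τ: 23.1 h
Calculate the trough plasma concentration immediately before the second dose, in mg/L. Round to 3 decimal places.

0.184 mg/L

C₀ per dose = Dose / Vd = 200 / 350 = 0.5714 mg/L
k = ln2 / t½ = 0.693147 / 14.1 = 0.04916 h⁻¹
Fraction remaining after one interval: r = e^(−kτ) = e^(−0.04916 × 23.1) = 0.3212
Before dose 2, 1 dose has been given (aged 1τ).
C_trough = C₀ × r = 0.5714 × 0.3212 = 0.1835 mg/L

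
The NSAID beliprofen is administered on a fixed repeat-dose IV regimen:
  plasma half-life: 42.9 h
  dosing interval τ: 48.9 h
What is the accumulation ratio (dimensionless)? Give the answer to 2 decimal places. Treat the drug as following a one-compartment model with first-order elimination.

k = ln2 / t½ = 0.693147 / 42.9 = 0.01616 h⁻¹
e^(−kτ) = e^(−0.01616 × 48.9) = 0.4537
Accumulation ratio R = 1 / (1 − e^(−kτ)) = 1 / (1 − 0.4537) = 1.830

1.83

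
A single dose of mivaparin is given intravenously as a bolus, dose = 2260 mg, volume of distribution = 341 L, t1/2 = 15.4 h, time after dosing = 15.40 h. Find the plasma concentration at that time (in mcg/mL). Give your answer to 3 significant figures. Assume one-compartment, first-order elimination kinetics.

3.31 mcg/mL

C₀ = Dose / Vd = 2260 / 341 = 6.628 mg/L
k = ln2 / t½ = 0.693147 / 15.4 = 0.04501 h⁻¹
t / t½ = 15.40 / 15.4 = 1 half-lives
C = C₀ × (1/2)^1 = 6.628 × 0.5000 = 3.314 mg/L
(3.314 mg/L = 3.314 mcg/mL)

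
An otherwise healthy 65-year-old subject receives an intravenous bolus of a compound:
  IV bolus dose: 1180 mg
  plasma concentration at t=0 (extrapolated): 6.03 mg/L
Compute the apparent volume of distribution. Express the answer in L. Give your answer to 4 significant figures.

Vd = Dose / C₀ = 1180 / 6.03 = 195.7 L

195.7 L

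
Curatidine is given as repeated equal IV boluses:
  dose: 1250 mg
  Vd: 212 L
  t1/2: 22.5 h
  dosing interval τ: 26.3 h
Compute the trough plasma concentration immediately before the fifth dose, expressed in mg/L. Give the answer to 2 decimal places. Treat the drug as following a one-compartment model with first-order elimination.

4.54 mg/L

C₀ per dose = Dose / Vd = 1250 / 212 = 5.896 mg/L
k = ln2 / t½ = 0.693147 / 22.5 = 0.03081 h⁻¹
Fraction remaining after one interval: r = e^(−kτ) = e^(−0.03081 × 26.3) = 0.4447
Before dose 5, 4 doses have been given (aged 1τ, 2τ, 3τ, 4τ).
C_trough = C₀ × (r + r² + … + r^4) = C₀ × r(1−r^4)/(1−r)
        = 5.896 × 0.4447 × (1 − 0.03911) / (1 − 0.4447) = 4.537 mg/L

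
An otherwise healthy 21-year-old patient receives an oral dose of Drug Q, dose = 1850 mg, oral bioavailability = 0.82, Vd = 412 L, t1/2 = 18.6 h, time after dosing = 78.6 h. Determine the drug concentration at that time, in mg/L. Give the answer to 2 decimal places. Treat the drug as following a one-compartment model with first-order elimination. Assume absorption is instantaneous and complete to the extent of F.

0.20 mg/L

Amount reaching circulation = F × Dose = 0.82 × 1850 = 1517 mg
C₀ = F·Dose / Vd = 1517 / 412 = 3.682 mg/L
k = ln2 / t½ = 0.693147 / 18.6 = 0.03727 h⁻¹
C = C₀ · e^(−k·t) = 3.682 × e^(−0.03727 × 78.6)
  = 3.682 × 0.05343 = 0.1967 mg/L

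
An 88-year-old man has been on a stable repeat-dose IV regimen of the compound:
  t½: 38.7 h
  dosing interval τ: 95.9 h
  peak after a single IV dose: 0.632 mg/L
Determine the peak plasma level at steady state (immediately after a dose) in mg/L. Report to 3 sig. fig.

0.770 mg/L

k = ln2 / t½ = 0.693147 / 38.7 = 0.01791 h⁻¹
e^(−kτ) = e^(−0.01791 × 95.9) = 0.1795
Accumulation ratio R = 1 / (1 − e^(−kτ)) = 1 / (1 − 0.1795) = 1.219
Steady-state peak = C₀ × R = 0.632 × 1.219 = 0.7704 mg/L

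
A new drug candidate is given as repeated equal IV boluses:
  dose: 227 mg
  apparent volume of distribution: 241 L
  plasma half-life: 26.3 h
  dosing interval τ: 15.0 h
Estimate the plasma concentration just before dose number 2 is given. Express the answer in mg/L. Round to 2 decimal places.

C₀ per dose = Dose / Vd = 227 / 241 = 0.9419 mg/L
k = ln2 / t½ = 0.693147 / 26.3 = 0.02636 h⁻¹
Fraction remaining after one interval: r = e^(−kτ) = e^(−0.02636 × 15.0) = 0.6734
Before dose 2, 1 dose has been given (aged 1τ).
C_trough = C₀ × r = 0.9419 × 0.6734 = 0.6343 mg/L

0.63 mg/L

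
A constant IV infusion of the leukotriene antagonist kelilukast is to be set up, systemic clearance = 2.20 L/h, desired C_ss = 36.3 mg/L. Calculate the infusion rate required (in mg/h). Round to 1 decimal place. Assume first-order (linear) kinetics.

79.9 mg/h

At steady state, infusion rate R₀ = Css × CL = 36.3 × 2.200 = 79.86 mg/h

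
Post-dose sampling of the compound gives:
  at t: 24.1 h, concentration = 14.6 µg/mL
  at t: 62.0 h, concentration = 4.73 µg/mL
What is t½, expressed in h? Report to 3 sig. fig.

k = ln(C₁/C₂) / (t₂ − t₁) = ln(14.6/4.73) / (62.0 − 24.1)
  = 1.127 / 37.90 = 0.02974 h⁻¹
t½ = ln2 / k = 0.693147 / 0.02974 = 23.31 h

23.3 h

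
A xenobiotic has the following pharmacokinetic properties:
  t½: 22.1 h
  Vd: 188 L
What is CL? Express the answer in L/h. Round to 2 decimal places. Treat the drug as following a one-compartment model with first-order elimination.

5.90 L/h

k = ln2 / t½ = 0.693147 / 22.1 = 0.03136 h⁻¹
CL = k × Vd = 0.03136 × 188 = 5.896 L/h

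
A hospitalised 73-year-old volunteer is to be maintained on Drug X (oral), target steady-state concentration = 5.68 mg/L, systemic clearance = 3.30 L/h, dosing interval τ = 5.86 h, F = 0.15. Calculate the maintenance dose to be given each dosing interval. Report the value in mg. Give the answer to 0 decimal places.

732 mg

At steady state, F × (Dose/τ) = Css × CL.
Dose = Css × CL × τ / F = 5.68 × 3.300 × 5.86 / 0.15 = 732.3 mg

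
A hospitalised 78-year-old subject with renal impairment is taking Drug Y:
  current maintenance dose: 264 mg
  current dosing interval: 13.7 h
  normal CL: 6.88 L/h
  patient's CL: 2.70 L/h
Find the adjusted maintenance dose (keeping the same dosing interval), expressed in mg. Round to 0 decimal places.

104 mg

To keep the same average steady-state level, dosing rate must scale with clearance.
CL ratio = 2.70 / 6.88 = 0.3924
New dose (same interval) = 264 × 0.3924 = 103.6 mg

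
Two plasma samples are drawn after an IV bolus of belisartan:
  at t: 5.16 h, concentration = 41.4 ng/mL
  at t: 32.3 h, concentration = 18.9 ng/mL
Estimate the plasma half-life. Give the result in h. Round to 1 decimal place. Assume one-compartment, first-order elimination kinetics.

24.0 h

k = ln(C₁/C₂) / (t₂ − t₁) = ln(41.4/18.9) / (32.3 − 5.16)
  = 0.7841 / 27.14 = 0.02889 h⁻¹
t½ = ln2 / k = 0.693147 / 0.02889 = 23.99 h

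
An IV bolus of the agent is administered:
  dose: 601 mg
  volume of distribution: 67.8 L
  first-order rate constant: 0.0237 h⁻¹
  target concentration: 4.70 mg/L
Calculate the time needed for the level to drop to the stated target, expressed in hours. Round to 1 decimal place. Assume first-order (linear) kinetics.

26.8 h

C₀ = Dose / Vd = 601.0 / 67.8 = 8.864 mg/L
t = ln(C₀ / C) / k = ln(8.864 / 4.70) / 0.02370
  = ln(1.886) / 0.02370 = 0.6345 / 0.02370 = 26.77 h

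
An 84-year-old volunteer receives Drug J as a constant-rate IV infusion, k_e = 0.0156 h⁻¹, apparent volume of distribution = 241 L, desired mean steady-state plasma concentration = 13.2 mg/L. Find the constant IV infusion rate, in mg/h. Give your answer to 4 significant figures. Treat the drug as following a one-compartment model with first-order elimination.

CL = k × Vd = 0.01560 × 241 = 3.760 L/h
At steady state, infusion rate R₀ = Css × CL = 13.2 × 3.760 = 49.63 mg/h

49.63 mg/h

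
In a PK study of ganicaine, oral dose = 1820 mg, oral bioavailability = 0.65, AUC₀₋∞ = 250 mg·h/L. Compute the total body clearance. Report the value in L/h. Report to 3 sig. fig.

CL = F·Dose / AUC = 0.65 × 1820 / 250 = 4.732 L/h

4.73 L/h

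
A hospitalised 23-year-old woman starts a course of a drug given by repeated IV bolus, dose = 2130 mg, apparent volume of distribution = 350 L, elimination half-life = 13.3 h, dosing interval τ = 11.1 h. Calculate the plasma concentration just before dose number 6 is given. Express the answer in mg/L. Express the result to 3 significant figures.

7.34 mg/L

C₀ per dose = Dose / Vd = 2130 / 350 = 6.086 mg/L
k = ln2 / t½ = 0.693147 / 13.3 = 0.05212 h⁻¹
Fraction remaining after one interval: r = e^(−kτ) = e^(−0.05212 × 11.1) = 0.5607
Before dose 6, 5 doses have been given (aged 1τ, 2τ, 3τ, 4τ, 5τ).
C_trough = C₀ × (r + r² + … + r^5) = C₀ × r(1−r^5)/(1−r)
        = 6.086 × 0.5607 × (1 − 0.05542) / (1 − 0.5607) = 7.337 mg/L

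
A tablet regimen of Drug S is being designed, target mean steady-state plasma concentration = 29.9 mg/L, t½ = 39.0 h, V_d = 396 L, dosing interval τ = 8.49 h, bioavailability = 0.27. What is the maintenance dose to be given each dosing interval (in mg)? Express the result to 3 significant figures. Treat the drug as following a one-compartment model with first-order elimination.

k = ln2 / t½ = 0.693147 / 39.0 = 0.01777 h⁻¹
CL = k × Vd = 0.01777 × 396 = 7.037 L/h
At steady state, F × (Dose/τ) = Css × CL.
Dose = Css × CL × τ / F = 29.9 × 7.037 × 8.49 / 0.27 = 6616 mg

6620 mg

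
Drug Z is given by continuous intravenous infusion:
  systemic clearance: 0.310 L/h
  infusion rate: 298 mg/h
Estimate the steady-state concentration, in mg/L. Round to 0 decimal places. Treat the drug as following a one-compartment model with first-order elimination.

At steady state Css = R₀ / CL = 298 / 0.3100 = 961.3 mg/L

961 mg/L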